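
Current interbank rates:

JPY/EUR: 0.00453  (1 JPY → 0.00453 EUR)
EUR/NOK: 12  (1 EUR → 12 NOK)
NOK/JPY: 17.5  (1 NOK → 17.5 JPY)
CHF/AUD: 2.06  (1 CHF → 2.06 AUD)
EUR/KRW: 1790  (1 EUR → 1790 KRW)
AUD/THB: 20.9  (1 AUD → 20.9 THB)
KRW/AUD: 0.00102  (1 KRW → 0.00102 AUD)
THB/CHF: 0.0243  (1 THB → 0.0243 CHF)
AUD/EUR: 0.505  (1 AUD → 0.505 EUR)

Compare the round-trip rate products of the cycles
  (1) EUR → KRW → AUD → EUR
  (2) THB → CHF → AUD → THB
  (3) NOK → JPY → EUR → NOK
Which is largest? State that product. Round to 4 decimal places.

(1) 1790 × 0.00102 × 0.505 = 0.92203
(2) 0.0243 × 2.06 × 20.9 = 1.04621
(3) 17.5 × 0.00453 × 12 = 0.95130
Highest is cycle (2) at 1.0462 (>1, arbitrage).

1.0462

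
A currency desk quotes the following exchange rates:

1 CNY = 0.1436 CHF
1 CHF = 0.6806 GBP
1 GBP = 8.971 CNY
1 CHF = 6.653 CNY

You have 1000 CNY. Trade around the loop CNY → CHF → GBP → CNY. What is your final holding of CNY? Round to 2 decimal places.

876.77

1000 CNY × 0.1436 = 143.6 CHF
143.6 CHF × 0.6806 = 97.73416 GBP
97.73416 GBP × 8.971 = 876.77314936 CNY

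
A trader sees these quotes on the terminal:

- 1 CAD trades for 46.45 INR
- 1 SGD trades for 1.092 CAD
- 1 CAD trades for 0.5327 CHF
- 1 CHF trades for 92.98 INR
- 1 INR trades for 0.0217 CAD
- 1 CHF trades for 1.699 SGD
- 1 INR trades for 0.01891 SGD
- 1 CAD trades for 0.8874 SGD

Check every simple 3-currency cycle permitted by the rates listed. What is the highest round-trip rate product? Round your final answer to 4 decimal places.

1.0748

INR→CAD→CHF→INR: 0.0217 × 0.5327 × 92.98 = 1.07481
CAD→CHF→SGD→CAD: 0.5327 × 1.699 × 1.092 = 0.98832
INR→SGD→CAD→INR: 0.01891 × 1.092 × 46.45 = 0.95918
Maximum is INR→CAD→CHF→INR at 1.0748; arbitrage exists.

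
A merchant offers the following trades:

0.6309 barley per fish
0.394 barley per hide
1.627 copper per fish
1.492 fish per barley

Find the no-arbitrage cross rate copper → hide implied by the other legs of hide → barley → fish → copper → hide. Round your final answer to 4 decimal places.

1.0456

Known legs of the cycle: 0.394 × 1.492 × 1.627 = 0.956428696
For no arbitrage the full-cycle product must be 1, so the missing rate is 1 / 0.956428696 ≈ 1.045556.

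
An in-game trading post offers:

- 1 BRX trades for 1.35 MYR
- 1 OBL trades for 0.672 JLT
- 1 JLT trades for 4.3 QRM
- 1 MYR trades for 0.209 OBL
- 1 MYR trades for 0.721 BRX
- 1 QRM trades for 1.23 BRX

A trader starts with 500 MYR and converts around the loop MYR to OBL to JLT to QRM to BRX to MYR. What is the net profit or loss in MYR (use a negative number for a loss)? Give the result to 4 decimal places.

1.4099

500 MYR × 0.209 = 104.5 OBL
104.5 OBL × 0.672 = 70.224 JLT
70.224 JLT × 4.3 = 301.9632 QRM
301.9632 QRM × 1.23 = 371.414736 BRX
371.414736 BRX × 1.35 = 501.4098936 MYR
Net change: 501.4098936 − 500 = 1.4098936 MYR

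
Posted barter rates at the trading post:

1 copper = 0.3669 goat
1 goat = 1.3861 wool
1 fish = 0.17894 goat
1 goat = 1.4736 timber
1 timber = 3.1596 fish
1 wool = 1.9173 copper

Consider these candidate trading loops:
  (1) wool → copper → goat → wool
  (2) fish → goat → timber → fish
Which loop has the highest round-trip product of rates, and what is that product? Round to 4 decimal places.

(1) 1.9173 × 0.3669 × 1.3861 = 0.97506
(2) 0.17894 × 1.4736 × 3.1596 = 0.83314
Highest is cycle (1) at 0.9751 (≤1, no arbitrage).

0.9751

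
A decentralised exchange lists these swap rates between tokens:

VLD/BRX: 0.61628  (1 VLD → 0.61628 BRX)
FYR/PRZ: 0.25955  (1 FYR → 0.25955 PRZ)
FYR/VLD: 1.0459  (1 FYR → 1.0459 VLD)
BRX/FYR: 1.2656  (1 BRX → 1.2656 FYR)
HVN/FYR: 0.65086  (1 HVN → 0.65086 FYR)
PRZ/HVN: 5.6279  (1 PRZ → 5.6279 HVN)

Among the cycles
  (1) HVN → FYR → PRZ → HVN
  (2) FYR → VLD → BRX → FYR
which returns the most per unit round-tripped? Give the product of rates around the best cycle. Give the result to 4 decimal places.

0.9507

(1) 0.65086 × 0.25955 × 5.6279 = 0.95073
(2) 1.0459 × 0.61628 × 1.2656 = 0.81576
Highest is cycle (1) at 0.9507 (≤1, no arbitrage).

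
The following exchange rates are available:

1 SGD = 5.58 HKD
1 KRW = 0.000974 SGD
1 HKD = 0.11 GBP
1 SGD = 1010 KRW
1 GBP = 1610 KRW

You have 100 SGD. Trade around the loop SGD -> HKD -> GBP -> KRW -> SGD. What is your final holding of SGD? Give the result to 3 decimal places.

100 SGD × 5.58 = 558 HKD
558 HKD × 0.11 = 61.38 GBP
61.38 GBP × 1610 = 98821.8 KRW
98821.8 KRW × 0.000974 = 96.2524332 SGD

96.252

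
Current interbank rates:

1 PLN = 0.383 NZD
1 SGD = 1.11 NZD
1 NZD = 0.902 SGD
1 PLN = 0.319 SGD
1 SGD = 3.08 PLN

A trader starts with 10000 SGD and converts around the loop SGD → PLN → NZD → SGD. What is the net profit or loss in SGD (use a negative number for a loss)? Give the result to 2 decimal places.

640.35

10000 SGD × 3.08 = 30800 PLN
30800 PLN × 0.383 = 11796.4 NZD
11796.4 NZD × 0.902 = 10640.3528 SGD
Net change: 10640.3528 − 10000 = 640.3528 SGD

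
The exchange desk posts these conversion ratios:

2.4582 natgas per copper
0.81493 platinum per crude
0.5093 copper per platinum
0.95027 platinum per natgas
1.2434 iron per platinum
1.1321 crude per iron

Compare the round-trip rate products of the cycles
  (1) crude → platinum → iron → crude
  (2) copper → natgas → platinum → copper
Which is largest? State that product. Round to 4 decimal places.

(1) 0.81493 × 1.2434 × 1.1321 = 1.14714
(2) 2.4582 × 0.95027 × 0.5093 = 1.18970
Highest is cycle (2) at 1.1897 (>1, arbitrage).

1.1897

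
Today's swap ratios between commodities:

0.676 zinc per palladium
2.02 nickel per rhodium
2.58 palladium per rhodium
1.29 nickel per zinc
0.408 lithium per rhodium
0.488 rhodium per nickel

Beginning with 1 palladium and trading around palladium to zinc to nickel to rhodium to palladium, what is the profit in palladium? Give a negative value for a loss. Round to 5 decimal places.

1 palladium × 0.676 = 0.676 zinc
0.676 zinc × 1.29 = 0.87204 nickel
0.87204 nickel × 0.488 = 0.42555552 rhodium
0.42555552 rhodium × 2.58 = 1.0979332416 palladium
Net change: 1.0979332416 − 1 = 0.0979332416 palladium

0.09793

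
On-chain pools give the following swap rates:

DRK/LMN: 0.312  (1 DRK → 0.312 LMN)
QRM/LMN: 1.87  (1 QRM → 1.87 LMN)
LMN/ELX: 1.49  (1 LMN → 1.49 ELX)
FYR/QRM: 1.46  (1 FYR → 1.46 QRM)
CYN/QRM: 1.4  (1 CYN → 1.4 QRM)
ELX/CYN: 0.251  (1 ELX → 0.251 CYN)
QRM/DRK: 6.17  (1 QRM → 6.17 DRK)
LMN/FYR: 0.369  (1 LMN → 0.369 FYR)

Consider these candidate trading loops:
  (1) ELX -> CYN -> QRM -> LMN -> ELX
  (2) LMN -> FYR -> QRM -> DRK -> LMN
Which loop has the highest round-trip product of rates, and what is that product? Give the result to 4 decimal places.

(1) 0.251 × 1.4 × 1.87 × 1.49 = 0.97911
(2) 0.369 × 1.46 × 6.17 × 0.312 = 1.03710
Highest is cycle (2) at 1.0371 (>1, arbitrage).

1.0371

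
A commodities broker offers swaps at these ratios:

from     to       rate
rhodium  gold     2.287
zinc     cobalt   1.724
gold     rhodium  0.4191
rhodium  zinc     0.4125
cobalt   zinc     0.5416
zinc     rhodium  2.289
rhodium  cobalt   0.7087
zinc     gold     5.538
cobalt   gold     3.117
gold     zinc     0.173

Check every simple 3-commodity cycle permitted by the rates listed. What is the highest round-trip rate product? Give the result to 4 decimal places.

zinc→gold→rhodium→zinc: 5.538 × 0.4191 × 0.4125 = 0.95740
zinc→cobalt→gold→zinc: 1.724 × 3.117 × 0.173 = 0.92965
gold→rhodium→cobalt→gold: 0.4191 × 0.7087 × 3.117 = 0.92580
zinc→rhodium→gold→zinc: 2.289 × 2.287 × 0.173 = 0.90565
zinc→rhodium→cobalt→zinc: 2.289 × 0.7087 × 0.5416 = 0.87859
Maximum is zinc→gold→rhodium→zinc at 0.9574; no arbitrage — every cycle loses value.

0.9574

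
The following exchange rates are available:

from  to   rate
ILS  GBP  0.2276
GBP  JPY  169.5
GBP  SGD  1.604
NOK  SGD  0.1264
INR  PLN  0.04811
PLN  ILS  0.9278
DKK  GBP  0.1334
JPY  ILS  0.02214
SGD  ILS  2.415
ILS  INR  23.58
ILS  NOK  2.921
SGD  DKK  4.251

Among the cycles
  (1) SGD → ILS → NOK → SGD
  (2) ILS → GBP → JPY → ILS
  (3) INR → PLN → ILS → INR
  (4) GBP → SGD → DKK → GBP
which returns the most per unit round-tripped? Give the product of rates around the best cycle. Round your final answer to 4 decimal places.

(1) 2.415 × 2.921 × 0.1264 = 0.89165
(2) 0.2276 × 169.5 × 0.02214 = 0.85412
(3) 0.04811 × 0.9278 × 23.58 = 1.05253
(4) 1.604 × 4.251 × 0.1334 = 0.90960
Highest is cycle (3) at 1.0525 (>1, arbitrage).

1.0525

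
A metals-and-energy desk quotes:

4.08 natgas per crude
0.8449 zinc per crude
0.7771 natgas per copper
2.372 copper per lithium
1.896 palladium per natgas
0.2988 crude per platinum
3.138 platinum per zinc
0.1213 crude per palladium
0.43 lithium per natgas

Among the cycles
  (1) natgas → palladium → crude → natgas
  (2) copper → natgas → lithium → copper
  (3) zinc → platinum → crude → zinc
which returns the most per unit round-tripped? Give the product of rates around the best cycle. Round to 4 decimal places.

0.9383

(1) 1.896 × 0.1213 × 4.08 = 0.93834
(2) 0.7771 × 0.43 × 2.372 = 0.79261
(3) 3.138 × 0.2988 × 0.8449 = 0.79221
Highest is cycle (1) at 0.9383 (≤1, no arbitrage).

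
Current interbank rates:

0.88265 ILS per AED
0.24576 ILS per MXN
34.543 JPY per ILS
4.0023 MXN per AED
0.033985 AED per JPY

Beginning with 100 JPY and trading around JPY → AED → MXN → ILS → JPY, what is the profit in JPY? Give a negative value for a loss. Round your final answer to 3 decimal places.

100 JPY × 0.033985 = 3.3985 AED
3.3985 AED × 4.0023 = 13.60181655 MXN
13.60181655 MXN × 0.24576 = 3.342782435328 ILS
3.342782435328 ILS × 34.543 = 115.469733663535104 JPY
Net change: 115.469733663535104 − 100 = 15.469733663535104 JPY

15.470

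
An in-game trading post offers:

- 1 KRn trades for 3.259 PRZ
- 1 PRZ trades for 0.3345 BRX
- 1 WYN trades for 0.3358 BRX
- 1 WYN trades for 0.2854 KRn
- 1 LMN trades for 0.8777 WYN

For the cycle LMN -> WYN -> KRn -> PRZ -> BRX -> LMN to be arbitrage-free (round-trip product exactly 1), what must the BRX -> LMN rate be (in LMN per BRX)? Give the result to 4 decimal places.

3.6620

Known legs of the cycle: 0.8777 × 0.2854 × 3.259 × 0.3345 = 0.27307412435109
For no arbitrage the full-cycle product must be 1, so the missing rate is 1 / 0.27307412435109 ≈ 3.662009.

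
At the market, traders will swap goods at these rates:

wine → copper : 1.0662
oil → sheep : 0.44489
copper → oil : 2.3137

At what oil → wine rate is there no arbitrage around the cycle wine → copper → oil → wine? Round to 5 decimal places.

Known legs of the cycle: 1.0662 × 2.3137 = 2.46686694
For no arbitrage the full-cycle product must be 1, so the missing rate is 1 / 2.46686694 ≈ 0.4053725.

0.40537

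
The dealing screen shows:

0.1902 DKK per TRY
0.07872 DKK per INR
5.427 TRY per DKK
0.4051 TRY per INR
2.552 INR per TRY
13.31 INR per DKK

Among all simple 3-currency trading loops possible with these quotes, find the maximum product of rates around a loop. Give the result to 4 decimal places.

TRY→INR→DKK→TRY: 2.552 × 0.07872 × 5.427 = 1.09025
TRY→DKK→INR→TRY: 0.1902 × 13.31 × 0.4051 = 1.02554
Maximum is TRY→INR→DKK→TRY at 1.0902; arbitrage exists.

1.0902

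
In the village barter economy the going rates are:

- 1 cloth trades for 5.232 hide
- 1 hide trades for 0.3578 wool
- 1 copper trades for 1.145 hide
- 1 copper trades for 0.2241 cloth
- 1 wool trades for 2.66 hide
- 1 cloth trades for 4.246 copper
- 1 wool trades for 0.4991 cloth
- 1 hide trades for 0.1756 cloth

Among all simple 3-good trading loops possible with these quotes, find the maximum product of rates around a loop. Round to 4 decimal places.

0.9343

hide→wool→cloth→hide: 0.3578 × 0.4991 × 5.232 = 0.93432
hide→cloth→copper→hide: 0.1756 × 4.246 × 1.145 = 0.85371
Maximum is hide→wool→cloth→hide at 0.9343; no arbitrage — every cycle loses value.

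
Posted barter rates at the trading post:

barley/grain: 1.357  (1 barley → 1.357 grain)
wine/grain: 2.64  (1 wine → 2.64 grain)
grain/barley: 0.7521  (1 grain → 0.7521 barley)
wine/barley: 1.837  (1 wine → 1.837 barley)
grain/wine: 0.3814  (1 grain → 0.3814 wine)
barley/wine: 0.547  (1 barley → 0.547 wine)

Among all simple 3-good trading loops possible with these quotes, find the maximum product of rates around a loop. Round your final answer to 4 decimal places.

grain→barley→wine→grain: 0.7521 × 0.547 × 2.64 = 1.08609
grain→wine→barley→grain: 0.3814 × 1.837 × 1.357 = 0.95076
Maximum is grain→barley→wine→grain at 1.0861; arbitrage exists.

1.0861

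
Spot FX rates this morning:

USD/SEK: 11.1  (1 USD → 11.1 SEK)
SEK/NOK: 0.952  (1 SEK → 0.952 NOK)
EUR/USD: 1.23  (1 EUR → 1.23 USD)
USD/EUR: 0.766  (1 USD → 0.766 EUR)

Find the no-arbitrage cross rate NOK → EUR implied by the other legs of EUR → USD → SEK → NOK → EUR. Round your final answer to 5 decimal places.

0.07694

Known legs of the cycle: 1.23 × 11.1 × 0.952 = 12.997656
For no arbitrage the full-cycle product must be 1, so the missing rate is 1 / 12.997656 ≈ 0.0769369.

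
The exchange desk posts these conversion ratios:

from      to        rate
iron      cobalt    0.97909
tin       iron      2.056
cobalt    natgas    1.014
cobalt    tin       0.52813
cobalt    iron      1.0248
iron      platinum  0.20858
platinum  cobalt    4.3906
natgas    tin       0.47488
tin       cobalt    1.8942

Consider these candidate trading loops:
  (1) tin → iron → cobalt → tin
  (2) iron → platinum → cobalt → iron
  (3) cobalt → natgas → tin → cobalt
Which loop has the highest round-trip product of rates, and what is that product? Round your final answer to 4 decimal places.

1.0631

(1) 2.056 × 0.97909 × 0.52813 = 1.06313
(2) 0.20858 × 4.3906 × 1.0248 = 0.93850
(3) 1.014 × 0.47488 × 1.8942 = 0.91211
Highest is cycle (1) at 1.0631 (>1, arbitrage).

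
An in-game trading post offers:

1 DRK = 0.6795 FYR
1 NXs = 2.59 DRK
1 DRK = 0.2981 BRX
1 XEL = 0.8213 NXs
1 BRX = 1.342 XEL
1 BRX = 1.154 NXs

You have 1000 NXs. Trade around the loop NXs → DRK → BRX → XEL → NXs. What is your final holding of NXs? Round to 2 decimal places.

1000 NXs × 2.59 = 2590 DRK
2590 DRK × 0.2981 = 772.079 BRX
772.079 BRX × 1.342 = 1036.130018 XEL
1036.130018 XEL × 0.8213 = 850.9735837834 NXs

850.97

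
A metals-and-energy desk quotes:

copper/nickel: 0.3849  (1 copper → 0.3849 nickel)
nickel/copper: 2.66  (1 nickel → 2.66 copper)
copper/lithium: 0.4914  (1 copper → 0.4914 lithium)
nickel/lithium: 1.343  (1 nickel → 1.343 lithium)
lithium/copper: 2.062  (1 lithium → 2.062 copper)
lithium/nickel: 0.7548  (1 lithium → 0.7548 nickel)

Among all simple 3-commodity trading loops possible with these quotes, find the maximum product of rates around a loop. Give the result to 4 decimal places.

1.0659

lithium→copper→nickel→lithium: 2.062 × 0.3849 × 1.343 = 1.06589
lithium→nickel→copper→lithium: 0.7548 × 2.66 × 0.4914 = 0.98662
Maximum is lithium→copper→nickel→lithium at 1.0659; arbitrage exists.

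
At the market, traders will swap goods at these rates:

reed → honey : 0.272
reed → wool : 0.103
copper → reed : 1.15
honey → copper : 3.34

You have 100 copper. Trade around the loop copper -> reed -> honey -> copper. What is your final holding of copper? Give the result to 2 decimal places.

104.48

100 copper × 1.15 = 115 reed
115 reed × 0.272 = 31.28 honey
31.28 honey × 3.34 = 104.4752 copper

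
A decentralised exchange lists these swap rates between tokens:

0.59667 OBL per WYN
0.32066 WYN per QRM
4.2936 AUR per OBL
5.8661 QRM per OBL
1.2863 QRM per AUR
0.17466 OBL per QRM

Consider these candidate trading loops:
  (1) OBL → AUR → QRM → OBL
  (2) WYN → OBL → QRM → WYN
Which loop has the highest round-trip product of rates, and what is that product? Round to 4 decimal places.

(1) 4.2936 × 1.2863 × 0.17466 = 0.96462
(2) 0.59667 × 5.8661 × 0.32066 = 1.12235
Highest is cycle (2) at 1.1224 (>1, arbitrage).

1.1224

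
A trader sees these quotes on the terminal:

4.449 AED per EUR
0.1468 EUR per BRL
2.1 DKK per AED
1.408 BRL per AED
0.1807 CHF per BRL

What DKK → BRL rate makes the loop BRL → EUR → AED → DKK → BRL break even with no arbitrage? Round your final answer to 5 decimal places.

0.72911

Known legs of the cycle: 0.1468 × 4.449 × 2.1 = 1.37153772
For no arbitrage the full-cycle product must be 1, so the missing rate is 1 / 1.37153772 ≈ 0.7291086.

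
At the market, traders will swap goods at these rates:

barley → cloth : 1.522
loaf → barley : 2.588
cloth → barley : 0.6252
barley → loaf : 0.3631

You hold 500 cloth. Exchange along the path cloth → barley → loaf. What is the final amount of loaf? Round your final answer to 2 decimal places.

113.51

500 cloth × 0.6252 = 312.6 barley
312.6 barley × 0.3631 = 113.50506 loaf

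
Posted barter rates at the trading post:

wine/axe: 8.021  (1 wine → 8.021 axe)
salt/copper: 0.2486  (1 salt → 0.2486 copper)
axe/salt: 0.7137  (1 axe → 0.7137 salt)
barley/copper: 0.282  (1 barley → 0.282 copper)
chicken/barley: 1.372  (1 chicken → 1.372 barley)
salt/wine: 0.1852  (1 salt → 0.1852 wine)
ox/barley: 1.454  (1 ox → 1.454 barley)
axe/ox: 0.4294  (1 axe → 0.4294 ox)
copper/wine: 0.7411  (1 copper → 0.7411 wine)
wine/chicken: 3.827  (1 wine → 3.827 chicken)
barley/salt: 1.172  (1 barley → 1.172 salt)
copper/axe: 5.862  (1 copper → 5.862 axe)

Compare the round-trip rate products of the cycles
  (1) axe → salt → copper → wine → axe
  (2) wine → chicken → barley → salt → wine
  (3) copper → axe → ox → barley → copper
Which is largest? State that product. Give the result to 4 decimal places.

(1) 0.7137 × 0.2486 × 0.7411 × 8.021 = 1.05468
(2) 3.827 × 1.372 × 1.172 × 0.1852 = 1.13968
(3) 5.862 × 0.4294 × 1.454 × 0.282 = 1.03210
Highest is cycle (2) at 1.1397 (>1, arbitrage).

1.1397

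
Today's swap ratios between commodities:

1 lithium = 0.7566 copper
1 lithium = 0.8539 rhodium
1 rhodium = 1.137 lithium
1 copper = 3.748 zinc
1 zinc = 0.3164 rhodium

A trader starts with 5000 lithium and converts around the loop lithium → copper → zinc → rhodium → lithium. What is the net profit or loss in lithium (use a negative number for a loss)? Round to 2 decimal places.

100.74

5000 lithium × 0.7566 = 3783 copper
3783 copper × 3.748 = 14178.684 zinc
14178.684 zinc × 0.3164 = 4486.1356176 rhodium
4486.1356176 rhodium × 1.137 = 5100.7361972112 lithium
Net change: 5100.7361972112 − 5000 = 100.7361972112 lithium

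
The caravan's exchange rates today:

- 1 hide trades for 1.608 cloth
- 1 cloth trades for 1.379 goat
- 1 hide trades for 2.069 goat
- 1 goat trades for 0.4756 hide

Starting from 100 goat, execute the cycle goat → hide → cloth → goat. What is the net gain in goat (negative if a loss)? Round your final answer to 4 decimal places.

100 goat × 0.4756 = 47.56 hide
47.56 hide × 1.608 = 76.47648 cloth
76.47648 cloth × 1.379 = 105.46106592 goat
Net change: 105.46106592 − 100 = 5.46106592 goat

5.4611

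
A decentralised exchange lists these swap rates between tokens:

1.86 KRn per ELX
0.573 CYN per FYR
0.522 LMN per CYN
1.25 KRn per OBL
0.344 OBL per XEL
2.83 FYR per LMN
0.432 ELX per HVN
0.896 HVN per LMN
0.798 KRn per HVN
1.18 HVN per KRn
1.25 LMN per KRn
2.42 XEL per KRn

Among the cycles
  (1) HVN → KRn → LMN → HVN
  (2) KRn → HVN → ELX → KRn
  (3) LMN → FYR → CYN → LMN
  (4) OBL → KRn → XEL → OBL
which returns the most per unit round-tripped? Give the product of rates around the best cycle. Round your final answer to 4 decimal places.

1.0406

(1) 0.798 × 1.25 × 0.896 = 0.89376
(2) 1.18 × 0.432 × 1.86 = 0.94815
(3) 2.83 × 0.573 × 0.522 = 0.84647
(4) 1.25 × 2.42 × 0.344 = 1.04060
Highest is cycle (4) at 1.0406 (>1, arbitrage).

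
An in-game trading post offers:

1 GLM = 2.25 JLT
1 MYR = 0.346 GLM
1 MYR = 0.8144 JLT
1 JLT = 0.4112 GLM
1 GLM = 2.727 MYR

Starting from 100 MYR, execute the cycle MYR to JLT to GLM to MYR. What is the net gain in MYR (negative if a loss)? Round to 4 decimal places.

-8.6779

100 MYR × 0.8144 = 81.44 JLT
81.44 JLT × 0.4112 = 33.488128 GLM
33.488128 GLM × 2.727 = 91.322125056 MYR
Net change: 91.322125056 − 100 = -8.677874944 MYR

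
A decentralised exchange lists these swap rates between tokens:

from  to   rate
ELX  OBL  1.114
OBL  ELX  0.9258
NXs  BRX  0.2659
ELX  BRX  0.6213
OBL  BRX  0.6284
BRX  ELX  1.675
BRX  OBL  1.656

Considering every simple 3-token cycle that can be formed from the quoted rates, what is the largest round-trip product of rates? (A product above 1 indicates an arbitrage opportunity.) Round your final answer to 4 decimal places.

BRX→ELX→OBL→BRX: 1.675 × 1.114 × 0.6284 = 1.17256
BRX→OBL→ELX→BRX: 1.656 × 0.9258 × 0.6213 = 0.95253
Maximum is BRX→ELX→OBL→BRX at 1.1726; arbitrage exists.

1.1726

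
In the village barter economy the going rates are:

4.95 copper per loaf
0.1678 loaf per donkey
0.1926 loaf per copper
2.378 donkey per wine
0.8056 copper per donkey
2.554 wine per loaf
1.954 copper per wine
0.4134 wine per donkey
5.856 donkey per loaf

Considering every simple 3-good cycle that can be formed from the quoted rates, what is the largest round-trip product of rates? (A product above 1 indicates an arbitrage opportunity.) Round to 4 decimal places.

wine→donkey→loaf→wine: 2.378 × 0.1678 × 2.554 = 1.01912
wine→copper→loaf→wine: 1.954 × 0.1926 × 2.554 = 0.96117
copper→loaf→donkey→copper: 0.1926 × 5.856 × 0.8056 = 0.90861
Maximum is wine→donkey→loaf→wine at 1.0191; arbitrage exists.

1.0191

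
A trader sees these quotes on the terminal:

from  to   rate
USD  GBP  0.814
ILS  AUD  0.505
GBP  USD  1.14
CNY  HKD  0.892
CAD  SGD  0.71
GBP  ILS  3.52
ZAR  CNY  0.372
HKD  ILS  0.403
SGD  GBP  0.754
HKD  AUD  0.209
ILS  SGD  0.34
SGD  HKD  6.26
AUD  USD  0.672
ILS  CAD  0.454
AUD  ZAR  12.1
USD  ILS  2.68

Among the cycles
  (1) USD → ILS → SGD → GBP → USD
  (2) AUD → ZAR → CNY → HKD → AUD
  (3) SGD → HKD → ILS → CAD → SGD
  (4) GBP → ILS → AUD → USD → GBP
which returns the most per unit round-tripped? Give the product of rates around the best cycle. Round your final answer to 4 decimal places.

(1) 2.68 × 0.34 × 0.754 × 1.14 = 0.78323
(2) 12.1 × 0.372 × 0.892 × 0.209 = 0.83915
(3) 6.26 × 0.403 × 0.454 × 0.71 = 0.81319
(4) 3.52 × 0.505 × 0.672 × 0.814 = 0.97236
Highest is cycle (4) at 0.9724 (≤1, no arbitrage).

0.9724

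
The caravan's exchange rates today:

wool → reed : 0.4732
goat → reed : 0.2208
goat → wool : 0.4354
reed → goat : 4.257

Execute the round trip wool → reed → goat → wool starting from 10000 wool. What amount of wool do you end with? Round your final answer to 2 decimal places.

8770.75

10000 wool × 0.4732 = 4732 reed
4732 reed × 4.257 = 20144.124 goat
20144.124 goat × 0.4354 = 8770.7515896 wool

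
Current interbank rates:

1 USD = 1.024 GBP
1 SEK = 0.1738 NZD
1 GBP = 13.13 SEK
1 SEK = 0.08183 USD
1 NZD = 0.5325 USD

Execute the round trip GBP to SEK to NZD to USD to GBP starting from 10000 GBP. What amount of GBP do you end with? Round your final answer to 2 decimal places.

10000 GBP × 13.13 = 131300 SEK
131300 SEK × 0.1738 = 22819.94 NZD
22819.94 NZD × 0.5325 = 12151.61805 USD
12151.61805 USD × 1.024 = 12443.2568832 GBP

12443.26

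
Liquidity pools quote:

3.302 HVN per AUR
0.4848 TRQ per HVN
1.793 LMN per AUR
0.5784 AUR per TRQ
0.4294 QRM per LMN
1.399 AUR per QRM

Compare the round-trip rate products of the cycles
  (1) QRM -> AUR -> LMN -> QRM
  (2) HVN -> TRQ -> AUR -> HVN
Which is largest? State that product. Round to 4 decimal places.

(1) 1.399 × 1.793 × 0.4294 = 1.07711
(2) 0.4848 × 0.5784 × 3.302 = 0.92591
Highest is cycle (1) at 1.0771 (>1, arbitrage).

1.0771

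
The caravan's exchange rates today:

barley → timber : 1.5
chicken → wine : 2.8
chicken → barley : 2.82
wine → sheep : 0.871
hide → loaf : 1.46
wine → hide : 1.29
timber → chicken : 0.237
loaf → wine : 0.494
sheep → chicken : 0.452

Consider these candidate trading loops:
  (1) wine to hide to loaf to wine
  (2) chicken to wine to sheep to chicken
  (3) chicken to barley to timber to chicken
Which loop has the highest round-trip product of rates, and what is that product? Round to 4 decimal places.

1.1023

(1) 1.29 × 1.46 × 0.494 = 0.93040
(2) 2.8 × 0.871 × 0.452 = 1.10234
(3) 2.82 × 1.5 × 0.237 = 1.00251
Highest is cycle (2) at 1.1023 (>1, arbitrage).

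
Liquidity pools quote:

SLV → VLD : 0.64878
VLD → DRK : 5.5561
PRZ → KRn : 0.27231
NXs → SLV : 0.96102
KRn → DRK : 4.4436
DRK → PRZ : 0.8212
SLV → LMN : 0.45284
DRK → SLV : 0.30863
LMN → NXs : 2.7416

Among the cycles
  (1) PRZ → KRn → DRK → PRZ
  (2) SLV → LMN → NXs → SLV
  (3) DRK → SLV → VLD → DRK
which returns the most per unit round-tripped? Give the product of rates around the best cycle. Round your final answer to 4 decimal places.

(1) 0.27231 × 4.4436 × 0.8212 = 0.99368
(2) 0.45284 × 2.7416 × 0.96102 = 1.19311
(3) 0.30863 × 0.64878 × 5.5561 = 1.11251
Highest is cycle (2) at 1.1931 (>1, arbitrage).

1.1931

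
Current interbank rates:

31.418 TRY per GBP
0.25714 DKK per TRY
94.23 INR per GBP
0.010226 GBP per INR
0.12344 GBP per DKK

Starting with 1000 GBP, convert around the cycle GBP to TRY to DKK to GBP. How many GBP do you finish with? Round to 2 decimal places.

1000 GBP × 31.418 = 31418 TRY
31418 TRY × 0.25714 = 8078.82452 DKK
8078.82452 DKK × 0.12344 = 997.2500987488 GBP

997.25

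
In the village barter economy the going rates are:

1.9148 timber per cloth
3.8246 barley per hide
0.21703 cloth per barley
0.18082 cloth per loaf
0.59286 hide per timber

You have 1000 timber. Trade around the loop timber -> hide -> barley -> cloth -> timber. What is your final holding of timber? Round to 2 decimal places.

1000 timber × 0.59286 = 592.86 hide
592.86 hide × 3.8246 = 2267.452356 barley
2267.452356 barley × 0.21703 = 492.10518482268 cloth
492.10518482268 cloth × 1.9148 = 942.283007898467664 timber

942.28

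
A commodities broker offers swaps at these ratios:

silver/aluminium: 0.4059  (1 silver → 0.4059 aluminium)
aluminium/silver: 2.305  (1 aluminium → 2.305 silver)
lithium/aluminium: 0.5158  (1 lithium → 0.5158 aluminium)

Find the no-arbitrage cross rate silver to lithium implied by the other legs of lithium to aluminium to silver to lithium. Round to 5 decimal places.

0.84110

Known legs of the cycle: 0.5158 × 2.305 = 1.188919
For no arbitrage the full-cycle product must be 1, so the missing rate is 1 / 1.188919 ≈ 0.8411002.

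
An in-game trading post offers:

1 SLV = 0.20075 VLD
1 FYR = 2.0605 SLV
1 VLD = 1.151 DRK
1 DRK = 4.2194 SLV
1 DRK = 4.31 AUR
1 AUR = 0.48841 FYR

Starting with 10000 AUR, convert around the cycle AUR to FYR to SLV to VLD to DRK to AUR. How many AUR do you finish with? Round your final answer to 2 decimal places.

10000 AUR × 0.48841 = 4884.1 FYR
4884.1 FYR × 2.0605 = 10063.68805 SLV
10063.68805 SLV × 0.20075 = 2020.2853760375 VLD
2020.2853760375 VLD × 1.151 = 2325.3484678191625 DRK
2325.3484678191625 DRK × 4.31 = 10022.251896300590375 AUR

10022.25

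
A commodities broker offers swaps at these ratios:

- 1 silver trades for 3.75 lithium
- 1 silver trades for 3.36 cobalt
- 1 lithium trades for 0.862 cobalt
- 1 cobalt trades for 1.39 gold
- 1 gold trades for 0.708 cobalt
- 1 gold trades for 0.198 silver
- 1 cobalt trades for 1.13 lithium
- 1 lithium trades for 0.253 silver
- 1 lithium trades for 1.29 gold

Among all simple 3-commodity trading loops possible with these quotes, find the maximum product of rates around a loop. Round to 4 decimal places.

1.0321

cobalt→lithium→gold→cobalt: 1.13 × 1.29 × 0.708 = 1.03205
cobalt→lithium→silver→cobalt: 1.13 × 0.253 × 3.36 = 0.96059
silver→lithium→gold→silver: 3.75 × 1.29 × 0.198 = 0.95783
cobalt→gold→silver→cobalt: 1.39 × 0.198 × 3.36 = 0.92474
Maximum is cobalt→lithium→gold→cobalt at 1.0321; arbitrage exists.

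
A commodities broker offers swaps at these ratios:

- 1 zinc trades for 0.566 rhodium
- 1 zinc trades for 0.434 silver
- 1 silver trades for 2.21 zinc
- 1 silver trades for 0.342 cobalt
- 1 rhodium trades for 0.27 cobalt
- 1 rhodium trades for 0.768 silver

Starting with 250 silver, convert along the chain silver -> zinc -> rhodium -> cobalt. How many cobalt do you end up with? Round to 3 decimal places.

84.433

250 silver × 2.21 = 552.5 zinc
552.5 zinc × 0.566 = 312.715 rhodium
312.715 rhodium × 0.27 = 84.43305 cobalt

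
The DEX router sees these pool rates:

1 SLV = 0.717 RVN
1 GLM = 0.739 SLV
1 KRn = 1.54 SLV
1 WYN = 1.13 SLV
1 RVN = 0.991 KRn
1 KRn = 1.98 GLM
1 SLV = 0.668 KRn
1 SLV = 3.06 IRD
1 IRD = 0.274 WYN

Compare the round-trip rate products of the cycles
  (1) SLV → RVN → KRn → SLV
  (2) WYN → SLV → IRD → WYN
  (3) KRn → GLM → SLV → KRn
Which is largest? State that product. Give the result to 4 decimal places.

1.0942

(1) 0.717 × 0.991 × 1.54 = 1.09424
(2) 1.13 × 3.06 × 0.274 = 0.94744
(3) 1.98 × 0.739 × 0.668 = 0.97743
Highest is cycle (1) at 1.0942 (>1, arbitrage).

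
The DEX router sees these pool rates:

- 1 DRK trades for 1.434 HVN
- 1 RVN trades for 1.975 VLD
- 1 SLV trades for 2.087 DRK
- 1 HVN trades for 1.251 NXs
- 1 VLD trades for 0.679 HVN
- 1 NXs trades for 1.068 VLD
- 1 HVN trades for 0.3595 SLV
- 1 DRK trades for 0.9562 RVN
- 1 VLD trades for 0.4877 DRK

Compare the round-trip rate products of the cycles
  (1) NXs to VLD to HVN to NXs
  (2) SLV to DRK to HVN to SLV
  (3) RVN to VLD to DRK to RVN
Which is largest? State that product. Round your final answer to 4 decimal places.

(1) 1.068 × 0.679 × 1.251 = 0.90719
(2) 2.087 × 1.434 × 0.3595 = 1.07590
(3) 1.975 × 0.4877 × 0.9562 = 0.92102
Highest is cycle (2) at 1.0759 (>1, arbitrage).

1.0759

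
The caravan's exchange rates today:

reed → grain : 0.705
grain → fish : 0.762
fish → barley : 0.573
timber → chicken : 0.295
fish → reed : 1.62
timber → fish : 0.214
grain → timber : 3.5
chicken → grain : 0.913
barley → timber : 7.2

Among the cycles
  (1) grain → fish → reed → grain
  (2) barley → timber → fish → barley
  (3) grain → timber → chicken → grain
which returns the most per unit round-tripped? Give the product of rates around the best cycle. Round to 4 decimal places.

(1) 0.762 × 1.62 × 0.705 = 0.87028
(2) 7.2 × 0.214 × 0.573 = 0.88288
(3) 3.5 × 0.295 × 0.913 = 0.94267
Highest is cycle (3) at 0.9427 (≤1, no arbitrage).

0.9427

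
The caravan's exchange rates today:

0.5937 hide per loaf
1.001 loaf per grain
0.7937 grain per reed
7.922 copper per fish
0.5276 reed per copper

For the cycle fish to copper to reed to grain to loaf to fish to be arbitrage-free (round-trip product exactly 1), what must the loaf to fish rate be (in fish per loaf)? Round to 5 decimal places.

Known legs of the cycle: 7.922 × 0.5276 × 0.7937 × 1.001 = 3.32070336862264
For no arbitrage the full-cycle product must be 1, so the missing rate is 1 / 3.32070336862264 ≈ 0.3011410.

0.30114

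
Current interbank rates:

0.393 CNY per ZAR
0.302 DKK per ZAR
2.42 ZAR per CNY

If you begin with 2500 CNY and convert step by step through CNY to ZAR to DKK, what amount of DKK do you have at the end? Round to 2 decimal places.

1827.10

2500 CNY × 2.42 = 6050 ZAR
6050 ZAR × 0.302 = 1827.1 DKK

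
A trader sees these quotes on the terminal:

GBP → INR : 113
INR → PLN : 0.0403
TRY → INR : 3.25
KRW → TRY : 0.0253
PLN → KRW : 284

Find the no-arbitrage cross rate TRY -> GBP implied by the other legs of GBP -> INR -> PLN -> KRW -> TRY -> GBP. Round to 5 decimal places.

Known legs of the cycle: 113 × 0.0403 × 284 × 0.0253 = 32.72068228
For no arbitrage the full-cycle product must be 1, so the missing rate is 1 / 32.72068228 ≈ 0.0305617.

0.03056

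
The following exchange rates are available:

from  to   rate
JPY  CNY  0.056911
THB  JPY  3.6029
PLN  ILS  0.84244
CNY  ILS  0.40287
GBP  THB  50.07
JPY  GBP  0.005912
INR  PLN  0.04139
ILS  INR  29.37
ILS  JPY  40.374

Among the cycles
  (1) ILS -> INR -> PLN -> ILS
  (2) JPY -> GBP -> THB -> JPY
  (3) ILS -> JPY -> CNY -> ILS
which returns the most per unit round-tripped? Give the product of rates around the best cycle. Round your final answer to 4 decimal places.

1.0665

(1) 29.37 × 0.04139 × 0.84244 = 1.02409
(2) 0.005912 × 50.07 × 3.6029 = 1.06651
(3) 40.374 × 0.056911 × 0.40287 = 0.92568
Highest is cycle (2) at 1.0665 (>1, arbitrage).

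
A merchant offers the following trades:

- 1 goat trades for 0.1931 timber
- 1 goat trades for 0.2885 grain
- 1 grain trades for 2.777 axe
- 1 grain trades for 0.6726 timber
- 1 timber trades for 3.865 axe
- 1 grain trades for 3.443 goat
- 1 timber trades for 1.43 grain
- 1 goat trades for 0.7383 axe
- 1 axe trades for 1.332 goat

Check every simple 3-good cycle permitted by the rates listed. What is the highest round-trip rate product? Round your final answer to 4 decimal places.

1.0672

goat→grain→axe→goat: 0.2885 × 2.777 × 1.332 = 1.06715
goat→timber→axe→goat: 0.1931 × 3.865 × 1.332 = 0.99411
goat→timber→grain→goat: 0.1931 × 1.43 × 3.443 = 0.95073
Maximum is goat→grain→axe→goat at 1.0672; arbitrage exists.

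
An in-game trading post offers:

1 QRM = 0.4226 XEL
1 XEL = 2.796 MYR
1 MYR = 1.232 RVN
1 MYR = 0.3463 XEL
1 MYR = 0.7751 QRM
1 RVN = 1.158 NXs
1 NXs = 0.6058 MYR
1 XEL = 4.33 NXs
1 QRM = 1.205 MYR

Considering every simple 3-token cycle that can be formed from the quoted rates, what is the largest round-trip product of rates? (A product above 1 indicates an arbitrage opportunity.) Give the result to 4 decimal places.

0.9159

XEL→MYR→QRM→XEL: 2.796 × 0.7751 × 0.4226 = 0.91585
XEL→NXs→MYR→XEL: 4.33 × 0.6058 × 0.3463 = 0.90838
NXs→MYR→RVN→NXs: 0.6058 × 1.232 × 1.158 = 0.86427
Maximum is XEL→MYR→QRM→XEL at 0.9159; no arbitrage — every cycle loses value.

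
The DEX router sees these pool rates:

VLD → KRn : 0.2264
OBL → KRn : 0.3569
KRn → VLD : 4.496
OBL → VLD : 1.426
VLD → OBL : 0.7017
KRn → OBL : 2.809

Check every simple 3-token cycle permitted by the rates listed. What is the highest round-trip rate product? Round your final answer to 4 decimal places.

OBL→KRn→VLD→OBL: 0.3569 × 4.496 × 0.7017 = 1.12596
OBL→VLD→KRn→OBL: 1.426 × 0.2264 × 2.809 = 0.90688
Maximum is OBL→KRn→VLD→OBL at 1.1260; arbitrage exists.

1.1260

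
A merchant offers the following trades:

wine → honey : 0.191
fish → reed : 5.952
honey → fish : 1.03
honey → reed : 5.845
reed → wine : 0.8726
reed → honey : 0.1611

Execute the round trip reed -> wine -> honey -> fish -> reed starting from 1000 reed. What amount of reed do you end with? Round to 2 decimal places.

1021.76

1000 reed × 0.8726 = 872.6 wine
872.6 wine × 0.191 = 166.6666 honey
166.6666 honey × 1.03 = 171.666598 fish
171.666598 fish × 5.952 = 1021.759591296 reed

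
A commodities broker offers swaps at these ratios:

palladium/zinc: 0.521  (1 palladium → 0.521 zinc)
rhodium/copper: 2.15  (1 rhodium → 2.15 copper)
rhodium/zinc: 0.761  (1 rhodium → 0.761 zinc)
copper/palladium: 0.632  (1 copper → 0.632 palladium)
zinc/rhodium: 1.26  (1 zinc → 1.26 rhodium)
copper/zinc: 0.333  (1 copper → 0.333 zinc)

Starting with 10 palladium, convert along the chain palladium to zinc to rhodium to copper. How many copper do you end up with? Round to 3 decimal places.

10 palladium × 0.521 = 5.21 zinc
5.21 zinc × 1.26 = 6.5646 rhodium
6.5646 rhodium × 2.15 = 14.11389 copper

14.114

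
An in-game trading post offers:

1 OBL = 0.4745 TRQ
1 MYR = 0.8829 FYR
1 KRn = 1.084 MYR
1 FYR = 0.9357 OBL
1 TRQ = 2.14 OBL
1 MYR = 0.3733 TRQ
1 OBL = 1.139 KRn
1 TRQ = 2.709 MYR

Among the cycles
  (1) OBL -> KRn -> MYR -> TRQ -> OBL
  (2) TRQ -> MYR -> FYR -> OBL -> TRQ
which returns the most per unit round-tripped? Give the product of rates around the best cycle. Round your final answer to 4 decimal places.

(1) 1.139 × 1.084 × 0.3733 × 2.14 = 0.98634
(2) 2.709 × 0.8829 × 0.9357 × 0.4745 = 1.06192
Highest is cycle (2) at 1.0619 (>1, arbitrage).

1.0619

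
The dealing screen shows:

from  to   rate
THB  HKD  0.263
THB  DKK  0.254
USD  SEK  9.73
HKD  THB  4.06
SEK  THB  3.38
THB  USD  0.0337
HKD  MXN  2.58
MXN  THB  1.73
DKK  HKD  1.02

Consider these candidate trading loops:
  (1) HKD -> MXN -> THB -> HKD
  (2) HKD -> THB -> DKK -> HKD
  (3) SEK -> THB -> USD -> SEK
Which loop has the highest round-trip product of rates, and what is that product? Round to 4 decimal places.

1.1739

(1) 2.58 × 1.73 × 0.263 = 1.17387
(2) 4.06 × 0.254 × 1.02 = 1.05186
(3) 3.38 × 0.0337 × 9.73 = 1.10831
Highest is cycle (1) at 1.1739 (>1, arbitrage).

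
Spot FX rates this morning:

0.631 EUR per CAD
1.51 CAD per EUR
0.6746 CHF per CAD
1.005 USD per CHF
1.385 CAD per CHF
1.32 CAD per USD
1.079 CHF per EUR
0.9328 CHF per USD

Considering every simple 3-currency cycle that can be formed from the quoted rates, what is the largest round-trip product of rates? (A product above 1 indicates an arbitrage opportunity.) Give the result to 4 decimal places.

0.9430

EUR→CHF→CAD→EUR: 1.079 × 1.385 × 0.631 = 0.94298
CAD→CHF→USD→CAD: 0.6746 × 1.005 × 1.32 = 0.89492
Maximum is EUR→CHF→CAD→EUR at 0.9430; no arbitrage — every cycle loses value.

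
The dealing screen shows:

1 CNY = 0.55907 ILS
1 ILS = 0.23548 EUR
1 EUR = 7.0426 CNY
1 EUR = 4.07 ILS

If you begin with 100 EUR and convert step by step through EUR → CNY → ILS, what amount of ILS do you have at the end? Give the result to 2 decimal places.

100 EUR × 7.0426 = 704.26 CNY
704.26 CNY × 0.55907 = 393.7306382 ILS

393.73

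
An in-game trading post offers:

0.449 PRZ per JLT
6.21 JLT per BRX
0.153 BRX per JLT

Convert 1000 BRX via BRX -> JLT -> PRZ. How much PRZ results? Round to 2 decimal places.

1000 BRX × 6.21 = 6210 JLT
6210 JLT × 0.449 = 2788.29 PRZ

2788.29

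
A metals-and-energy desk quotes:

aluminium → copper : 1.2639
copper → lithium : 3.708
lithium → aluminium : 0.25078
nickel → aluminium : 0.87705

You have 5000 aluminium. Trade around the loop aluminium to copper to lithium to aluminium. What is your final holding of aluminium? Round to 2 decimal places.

5876.45

5000 aluminium × 1.2639 = 6319.5 copper
6319.5 copper × 3.708 = 23432.706 lithium
23432.706 lithium × 0.25078 = 5876.45401068 aluminium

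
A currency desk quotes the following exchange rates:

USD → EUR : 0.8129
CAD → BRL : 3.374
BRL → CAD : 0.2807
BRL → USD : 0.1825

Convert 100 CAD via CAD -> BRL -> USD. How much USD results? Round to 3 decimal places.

61.576

100 CAD × 3.374 = 337.4 BRL
337.4 BRL × 0.1825 = 61.5755 USD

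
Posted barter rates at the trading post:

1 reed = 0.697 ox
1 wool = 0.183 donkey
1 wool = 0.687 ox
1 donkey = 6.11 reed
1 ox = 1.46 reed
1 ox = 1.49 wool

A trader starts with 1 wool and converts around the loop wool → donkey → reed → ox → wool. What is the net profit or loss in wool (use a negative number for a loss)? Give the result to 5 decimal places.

1 wool × 0.183 = 0.183 donkey
0.183 donkey × 6.11 = 1.11813 reed
1.11813 reed × 0.697 = 0.77933661 ox
0.77933661 ox × 1.49 = 1.1612115489 wool
Net change: 1.1612115489 − 1 = 0.1612115489 wool

0.16121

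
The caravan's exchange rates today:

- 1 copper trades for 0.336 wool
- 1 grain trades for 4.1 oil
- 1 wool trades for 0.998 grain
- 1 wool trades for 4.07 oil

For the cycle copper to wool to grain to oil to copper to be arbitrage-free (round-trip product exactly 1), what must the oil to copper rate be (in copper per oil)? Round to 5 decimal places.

Known legs of the cycle: 0.336 × 0.998 × 4.1 = 1.3748448
For no arbitrage the full-cycle product must be 1, so the missing rate is 1 / 1.3748448 ≈ 0.7273548.

0.72735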